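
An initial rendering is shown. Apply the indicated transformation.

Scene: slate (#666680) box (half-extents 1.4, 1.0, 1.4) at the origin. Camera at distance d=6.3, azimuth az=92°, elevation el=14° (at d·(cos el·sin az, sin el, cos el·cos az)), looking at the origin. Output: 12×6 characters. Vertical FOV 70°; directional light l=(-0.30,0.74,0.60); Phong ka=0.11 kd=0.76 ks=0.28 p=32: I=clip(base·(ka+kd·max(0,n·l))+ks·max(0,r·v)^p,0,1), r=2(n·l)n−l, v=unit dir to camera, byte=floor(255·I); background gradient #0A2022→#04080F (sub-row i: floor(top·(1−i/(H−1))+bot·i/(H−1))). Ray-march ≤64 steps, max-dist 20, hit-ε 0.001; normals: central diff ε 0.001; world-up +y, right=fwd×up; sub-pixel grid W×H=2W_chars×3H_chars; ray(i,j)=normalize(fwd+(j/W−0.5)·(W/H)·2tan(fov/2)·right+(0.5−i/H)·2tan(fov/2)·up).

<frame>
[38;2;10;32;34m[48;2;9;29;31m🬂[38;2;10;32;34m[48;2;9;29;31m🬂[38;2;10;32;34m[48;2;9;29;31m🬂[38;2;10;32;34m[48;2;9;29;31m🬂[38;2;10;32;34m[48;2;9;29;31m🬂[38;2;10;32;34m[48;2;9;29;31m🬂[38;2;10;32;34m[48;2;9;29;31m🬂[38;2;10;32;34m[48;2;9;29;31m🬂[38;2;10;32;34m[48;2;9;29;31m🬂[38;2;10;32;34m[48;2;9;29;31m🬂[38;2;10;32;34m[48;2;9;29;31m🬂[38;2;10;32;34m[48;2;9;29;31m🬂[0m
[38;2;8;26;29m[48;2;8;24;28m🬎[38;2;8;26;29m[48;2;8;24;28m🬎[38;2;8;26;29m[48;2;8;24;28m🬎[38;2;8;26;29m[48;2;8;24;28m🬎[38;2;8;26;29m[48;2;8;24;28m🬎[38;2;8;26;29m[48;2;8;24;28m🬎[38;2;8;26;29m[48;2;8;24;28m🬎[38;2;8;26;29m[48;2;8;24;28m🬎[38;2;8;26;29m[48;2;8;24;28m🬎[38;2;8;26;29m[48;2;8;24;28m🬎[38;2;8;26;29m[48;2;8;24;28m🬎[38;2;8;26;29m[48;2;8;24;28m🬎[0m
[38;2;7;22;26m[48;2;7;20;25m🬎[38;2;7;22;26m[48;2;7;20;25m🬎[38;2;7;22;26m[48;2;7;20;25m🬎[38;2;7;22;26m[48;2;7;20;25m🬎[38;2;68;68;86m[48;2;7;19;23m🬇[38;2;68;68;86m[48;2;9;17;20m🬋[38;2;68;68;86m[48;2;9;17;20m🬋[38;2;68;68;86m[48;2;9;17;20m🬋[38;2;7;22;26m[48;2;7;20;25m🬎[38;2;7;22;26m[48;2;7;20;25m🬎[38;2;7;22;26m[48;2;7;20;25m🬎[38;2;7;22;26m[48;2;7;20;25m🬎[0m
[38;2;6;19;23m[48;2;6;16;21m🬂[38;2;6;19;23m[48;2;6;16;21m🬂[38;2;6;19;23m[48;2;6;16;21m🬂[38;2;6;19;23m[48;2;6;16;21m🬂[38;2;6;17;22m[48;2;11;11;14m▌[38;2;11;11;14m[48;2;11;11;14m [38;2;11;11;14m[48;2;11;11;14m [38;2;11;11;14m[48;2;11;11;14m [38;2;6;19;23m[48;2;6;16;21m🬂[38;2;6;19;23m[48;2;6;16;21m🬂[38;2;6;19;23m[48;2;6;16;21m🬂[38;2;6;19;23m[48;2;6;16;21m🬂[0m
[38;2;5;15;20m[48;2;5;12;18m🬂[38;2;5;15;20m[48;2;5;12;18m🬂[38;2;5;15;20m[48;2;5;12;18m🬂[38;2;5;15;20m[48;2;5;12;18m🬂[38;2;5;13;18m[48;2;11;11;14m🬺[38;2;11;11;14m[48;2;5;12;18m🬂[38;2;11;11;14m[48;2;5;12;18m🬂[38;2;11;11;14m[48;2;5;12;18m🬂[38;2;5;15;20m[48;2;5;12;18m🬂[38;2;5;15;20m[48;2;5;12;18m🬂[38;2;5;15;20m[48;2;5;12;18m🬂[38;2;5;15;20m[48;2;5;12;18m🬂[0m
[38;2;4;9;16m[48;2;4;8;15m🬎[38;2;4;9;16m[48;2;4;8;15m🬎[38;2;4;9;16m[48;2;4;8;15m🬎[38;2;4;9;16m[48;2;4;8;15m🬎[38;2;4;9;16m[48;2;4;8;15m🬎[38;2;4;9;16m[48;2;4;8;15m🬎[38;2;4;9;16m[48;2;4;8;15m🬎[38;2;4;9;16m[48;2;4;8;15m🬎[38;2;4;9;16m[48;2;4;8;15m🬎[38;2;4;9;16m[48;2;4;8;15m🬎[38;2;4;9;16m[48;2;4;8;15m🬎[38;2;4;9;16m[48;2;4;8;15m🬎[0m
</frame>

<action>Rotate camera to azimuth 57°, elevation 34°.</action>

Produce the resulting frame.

<frame>
[38;2;10;32;34m[48;2;9;29;31m🬂[38;2;10;32;34m[48;2;9;29;31m🬂[38;2;10;32;34m[48;2;9;29;31m🬂[38;2;10;32;34m[48;2;9;29;31m🬂[38;2;10;32;34m[48;2;9;29;31m🬂[38;2;10;32;34m[48;2;9;29;31m🬂[38;2;10;32;34m[48;2;9;29;31m🬂[38;2;10;32;34m[48;2;9;29;31m🬂[38;2;10;32;34m[48;2;9;29;31m🬂[38;2;10;32;34m[48;2;9;29;31m🬂[38;2;10;32;34m[48;2;9;29;31m🬂[38;2;10;32;34m[48;2;9;29;31m🬂[0m
[38;2;8;26;29m[48;2;8;24;28m🬎[38;2;8;26;29m[48;2;8;24;28m🬎[38;2;8;26;29m[48;2;8;24;28m🬎[38;2;8;26;29m[48;2;8;24;28m🬎[38;2;8;26;29m[48;2;8;24;28m🬎[38;2;8;26;29m[48;2;8;24;28m🬎[38;2;8;26;29m[48;2;8;24;28m🬎[38;2;8;26;29m[48;2;8;24;28m🬎[38;2;8;26;29m[48;2;8;24;28m🬎[38;2;8;26;29m[48;2;8;24;28m🬎[38;2;8;26;29m[48;2;8;24;28m🬎[38;2;8;26;29m[48;2;8;24;28m🬎[0m
[38;2;7;22;26m[48;2;7;20;25m🬎[38;2;7;22;26m[48;2;7;20;25m🬎[38;2;7;22;26m[48;2;7;20;25m🬎[38;2;7;22;26m[48;2;7;20;25m🬎[38;2;60;60;76m[48;2;7;22;26m🬩[38;2;7;23;27m[48;2;68;68;86m🬂[38;2;68;68;86m[48;2;68;68;86m [38;2;7;23;27m[48;2;68;68;86m🬂[38;2;7;22;26m[48;2;11;11;14m🬬[38;2;7;22;26m[48;2;7;20;25m🬎[38;2;7;22;26m[48;2;7;20;25m🬎[38;2;7;22;26m[48;2;7;20;25m🬎[0m
[38;2;6;19;23m[48;2;6;16;21m🬂[38;2;6;19;23m[48;2;6;16;21m🬂[38;2;6;19;23m[48;2;6;16;21m🬂[38;2;6;19;23m[48;2;6;16;21m🬂[38;2;57;57;72m[48;2;6;17;21m🬉[38;2;62;62;79m[48;2;11;11;14m🬕[38;2;68;68;86m[48;2;11;11;14m🬀[38;2;11;11;14m[48;2;11;11;14m [38;2;11;11;14m[48;2;6;17;21m🬄[38;2;6;19;23m[48;2;6;16;21m🬂[38;2;6;19;23m[48;2;6;16;21m🬂[38;2;6;19;23m[48;2;6;16;21m🬂[0m
[38;2;5;15;20m[48;2;5;12;18m🬂[38;2;5;15;20m[48;2;5;12;18m🬂[38;2;5;15;20m[48;2;5;12;18m🬂[38;2;5;15;20m[48;2;5;12;18m🬂[38;2;5;15;20m[48;2;5;12;18m🬂[38;2;57;57;72m[48;2;7;11;16m🬀[38;2;11;11;14m[48;2;5;12;18m🬆[38;2;11;11;14m[48;2;5;13;18m🬀[38;2;5;15;20m[48;2;5;12;18m🬂[38;2;5;15;20m[48;2;5;12;18m🬂[38;2;5;15;20m[48;2;5;12;18m🬂[38;2;5;15;20m[48;2;5;12;18m🬂[0m
[38;2;4;9;16m[48;2;4;8;15m🬎[38;2;4;9;16m[48;2;4;8;15m🬎[38;2;4;9;16m[48;2;4;8;15m🬎[38;2;4;9;16m[48;2;4;8;15m🬎[38;2;4;9;16m[48;2;4;8;15m🬎[38;2;4;9;16m[48;2;4;8;15m🬎[38;2;4;9;16m[48;2;4;8;15m🬎[38;2;4;9;16m[48;2;4;8;15m🬎[38;2;4;9;16m[48;2;4;8;15m🬎[38;2;4;9;16m[48;2;4;8;15m🬎[38;2;4;9;16m[48;2;4;8;15m🬎[38;2;4;9;16m[48;2;4;8;15m🬎[0m
</frame>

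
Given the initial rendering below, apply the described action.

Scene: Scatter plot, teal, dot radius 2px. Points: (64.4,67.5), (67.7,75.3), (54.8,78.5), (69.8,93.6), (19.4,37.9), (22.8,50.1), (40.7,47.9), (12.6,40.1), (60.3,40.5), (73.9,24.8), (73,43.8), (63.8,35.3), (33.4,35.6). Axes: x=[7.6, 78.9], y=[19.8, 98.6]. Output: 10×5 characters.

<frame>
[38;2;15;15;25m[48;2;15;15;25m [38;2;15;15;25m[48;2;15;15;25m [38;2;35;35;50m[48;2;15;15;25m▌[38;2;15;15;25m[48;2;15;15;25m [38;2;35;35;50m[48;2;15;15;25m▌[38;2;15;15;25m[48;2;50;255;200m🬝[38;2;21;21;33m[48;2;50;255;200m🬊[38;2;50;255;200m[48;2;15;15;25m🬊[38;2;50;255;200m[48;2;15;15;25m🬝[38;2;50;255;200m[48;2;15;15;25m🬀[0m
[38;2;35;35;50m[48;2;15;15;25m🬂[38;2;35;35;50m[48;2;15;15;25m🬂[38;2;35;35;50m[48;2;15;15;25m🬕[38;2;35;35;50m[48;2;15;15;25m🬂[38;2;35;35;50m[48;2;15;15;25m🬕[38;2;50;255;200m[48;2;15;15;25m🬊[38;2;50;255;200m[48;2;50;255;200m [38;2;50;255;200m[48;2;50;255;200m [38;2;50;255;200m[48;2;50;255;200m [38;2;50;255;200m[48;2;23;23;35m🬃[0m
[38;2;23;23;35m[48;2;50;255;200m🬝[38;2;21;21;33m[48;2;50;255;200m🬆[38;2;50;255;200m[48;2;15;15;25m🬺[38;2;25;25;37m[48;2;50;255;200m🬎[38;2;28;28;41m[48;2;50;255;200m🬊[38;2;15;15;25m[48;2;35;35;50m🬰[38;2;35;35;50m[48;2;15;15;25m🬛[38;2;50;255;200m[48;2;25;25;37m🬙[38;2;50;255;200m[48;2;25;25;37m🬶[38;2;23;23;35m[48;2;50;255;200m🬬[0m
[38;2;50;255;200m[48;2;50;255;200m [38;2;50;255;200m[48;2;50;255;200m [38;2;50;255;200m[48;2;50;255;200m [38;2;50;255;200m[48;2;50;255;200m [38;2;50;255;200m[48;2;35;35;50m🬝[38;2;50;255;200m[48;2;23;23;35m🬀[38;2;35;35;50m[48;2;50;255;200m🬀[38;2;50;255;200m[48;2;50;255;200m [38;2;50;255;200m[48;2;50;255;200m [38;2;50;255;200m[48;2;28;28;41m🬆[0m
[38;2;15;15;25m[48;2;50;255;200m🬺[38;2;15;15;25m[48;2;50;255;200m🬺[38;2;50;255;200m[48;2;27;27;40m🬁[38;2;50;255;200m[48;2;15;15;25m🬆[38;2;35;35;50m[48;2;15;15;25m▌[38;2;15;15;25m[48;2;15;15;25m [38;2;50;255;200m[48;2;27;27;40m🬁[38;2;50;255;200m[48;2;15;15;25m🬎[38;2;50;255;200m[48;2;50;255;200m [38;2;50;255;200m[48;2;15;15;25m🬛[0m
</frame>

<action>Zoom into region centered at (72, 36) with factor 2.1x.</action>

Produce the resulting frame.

<frame>
[38;2;15;15;25m[48;2;15;15;25m [38;2;15;15;25m[48;2;15;15;25m [38;2;35;35;50m[48;2;15;15;25m▌[38;2;15;15;25m[48;2;15;15;25m [38;2;35;35;50m[48;2;15;15;25m▌[38;2;15;15;25m[48;2;50;255;200m🬬[38;2;35;35;50m[48;2;15;15;25m▌[38;2;15;15;25m[48;2;15;15;25m [38;2;35;35;50m[48;2;15;15;25m▌[38;2;15;15;25m[48;2;15;15;25m [0m
[38;2;28;28;41m[48;2;50;255;200m🬆[38;2;50;255;200m[48;2;35;35;50m🬺[38;2;27;27;40m[48;2;50;255;200m🬬[38;2;35;35;50m[48;2;15;15;25m🬂[38;2;35;35;50m[48;2;50;255;200m🬐[38;2;50;255;200m[48;2;50;255;200m [38;2;50;255;200m[48;2;27;27;40m🬃[38;2;35;35;50m[48;2;15;15;25m🬂[38;2;35;35;50m[48;2;15;15;25m🬕[38;2;35;35;50m[48;2;15;15;25m🬂[0m
[38;2;23;23;35m[48;2;50;255;200m🬺[38;2;50;255;200m[48;2;15;15;25m🬬[38;2;50;255;200m[48;2;50;255;200m [38;2;19;19;30m[48;2;50;255;200m🬸[38;2;35;35;50m[48;2;15;15;25m🬛[38;2;50;255;200m[48;2;23;23;35m🬀[38;2;35;35;50m[48;2;15;15;25m🬛[38;2;15;15;25m[48;2;35;35;50m🬰[38;2;35;35;50m[48;2;15;15;25m🬛[38;2;15;15;25m[48;2;35;35;50m🬰[0m
[38;2;15;15;25m[48;2;35;35;50m🬎[38;2;15;15;25m[48;2;35;35;50m🬎[38;2;50;255;200m[48;2;27;27;40m🬀[38;2;15;15;25m[48;2;35;35;50m🬎[38;2;28;28;41m[48;2;50;255;200m🬆[38;2;50;255;200m[48;2;15;15;25m🬺[38;2;27;27;40m[48;2;50;255;200m🬬[38;2;15;15;25m[48;2;35;35;50m🬎[38;2;35;35;50m[48;2;15;15;25m🬲[38;2;15;15;25m[48;2;35;35;50m🬎[0m
[38;2;15;15;25m[48;2;15;15;25m [38;2;15;15;25m[48;2;15;15;25m [38;2;35;35;50m[48;2;15;15;25m▌[38;2;15;15;25m[48;2;15;15;25m [38;2;50;255;200m[48;2;27;27;40m🬁[38;2;50;255;200m[48;2;15;15;25m🬆[38;2;35;35;50m[48;2;15;15;25m▌[38;2;15;15;25m[48;2;15;15;25m [38;2;35;35;50m[48;2;15;15;25m▌[38;2;15;15;25m[48;2;15;15;25m [0m
</frame>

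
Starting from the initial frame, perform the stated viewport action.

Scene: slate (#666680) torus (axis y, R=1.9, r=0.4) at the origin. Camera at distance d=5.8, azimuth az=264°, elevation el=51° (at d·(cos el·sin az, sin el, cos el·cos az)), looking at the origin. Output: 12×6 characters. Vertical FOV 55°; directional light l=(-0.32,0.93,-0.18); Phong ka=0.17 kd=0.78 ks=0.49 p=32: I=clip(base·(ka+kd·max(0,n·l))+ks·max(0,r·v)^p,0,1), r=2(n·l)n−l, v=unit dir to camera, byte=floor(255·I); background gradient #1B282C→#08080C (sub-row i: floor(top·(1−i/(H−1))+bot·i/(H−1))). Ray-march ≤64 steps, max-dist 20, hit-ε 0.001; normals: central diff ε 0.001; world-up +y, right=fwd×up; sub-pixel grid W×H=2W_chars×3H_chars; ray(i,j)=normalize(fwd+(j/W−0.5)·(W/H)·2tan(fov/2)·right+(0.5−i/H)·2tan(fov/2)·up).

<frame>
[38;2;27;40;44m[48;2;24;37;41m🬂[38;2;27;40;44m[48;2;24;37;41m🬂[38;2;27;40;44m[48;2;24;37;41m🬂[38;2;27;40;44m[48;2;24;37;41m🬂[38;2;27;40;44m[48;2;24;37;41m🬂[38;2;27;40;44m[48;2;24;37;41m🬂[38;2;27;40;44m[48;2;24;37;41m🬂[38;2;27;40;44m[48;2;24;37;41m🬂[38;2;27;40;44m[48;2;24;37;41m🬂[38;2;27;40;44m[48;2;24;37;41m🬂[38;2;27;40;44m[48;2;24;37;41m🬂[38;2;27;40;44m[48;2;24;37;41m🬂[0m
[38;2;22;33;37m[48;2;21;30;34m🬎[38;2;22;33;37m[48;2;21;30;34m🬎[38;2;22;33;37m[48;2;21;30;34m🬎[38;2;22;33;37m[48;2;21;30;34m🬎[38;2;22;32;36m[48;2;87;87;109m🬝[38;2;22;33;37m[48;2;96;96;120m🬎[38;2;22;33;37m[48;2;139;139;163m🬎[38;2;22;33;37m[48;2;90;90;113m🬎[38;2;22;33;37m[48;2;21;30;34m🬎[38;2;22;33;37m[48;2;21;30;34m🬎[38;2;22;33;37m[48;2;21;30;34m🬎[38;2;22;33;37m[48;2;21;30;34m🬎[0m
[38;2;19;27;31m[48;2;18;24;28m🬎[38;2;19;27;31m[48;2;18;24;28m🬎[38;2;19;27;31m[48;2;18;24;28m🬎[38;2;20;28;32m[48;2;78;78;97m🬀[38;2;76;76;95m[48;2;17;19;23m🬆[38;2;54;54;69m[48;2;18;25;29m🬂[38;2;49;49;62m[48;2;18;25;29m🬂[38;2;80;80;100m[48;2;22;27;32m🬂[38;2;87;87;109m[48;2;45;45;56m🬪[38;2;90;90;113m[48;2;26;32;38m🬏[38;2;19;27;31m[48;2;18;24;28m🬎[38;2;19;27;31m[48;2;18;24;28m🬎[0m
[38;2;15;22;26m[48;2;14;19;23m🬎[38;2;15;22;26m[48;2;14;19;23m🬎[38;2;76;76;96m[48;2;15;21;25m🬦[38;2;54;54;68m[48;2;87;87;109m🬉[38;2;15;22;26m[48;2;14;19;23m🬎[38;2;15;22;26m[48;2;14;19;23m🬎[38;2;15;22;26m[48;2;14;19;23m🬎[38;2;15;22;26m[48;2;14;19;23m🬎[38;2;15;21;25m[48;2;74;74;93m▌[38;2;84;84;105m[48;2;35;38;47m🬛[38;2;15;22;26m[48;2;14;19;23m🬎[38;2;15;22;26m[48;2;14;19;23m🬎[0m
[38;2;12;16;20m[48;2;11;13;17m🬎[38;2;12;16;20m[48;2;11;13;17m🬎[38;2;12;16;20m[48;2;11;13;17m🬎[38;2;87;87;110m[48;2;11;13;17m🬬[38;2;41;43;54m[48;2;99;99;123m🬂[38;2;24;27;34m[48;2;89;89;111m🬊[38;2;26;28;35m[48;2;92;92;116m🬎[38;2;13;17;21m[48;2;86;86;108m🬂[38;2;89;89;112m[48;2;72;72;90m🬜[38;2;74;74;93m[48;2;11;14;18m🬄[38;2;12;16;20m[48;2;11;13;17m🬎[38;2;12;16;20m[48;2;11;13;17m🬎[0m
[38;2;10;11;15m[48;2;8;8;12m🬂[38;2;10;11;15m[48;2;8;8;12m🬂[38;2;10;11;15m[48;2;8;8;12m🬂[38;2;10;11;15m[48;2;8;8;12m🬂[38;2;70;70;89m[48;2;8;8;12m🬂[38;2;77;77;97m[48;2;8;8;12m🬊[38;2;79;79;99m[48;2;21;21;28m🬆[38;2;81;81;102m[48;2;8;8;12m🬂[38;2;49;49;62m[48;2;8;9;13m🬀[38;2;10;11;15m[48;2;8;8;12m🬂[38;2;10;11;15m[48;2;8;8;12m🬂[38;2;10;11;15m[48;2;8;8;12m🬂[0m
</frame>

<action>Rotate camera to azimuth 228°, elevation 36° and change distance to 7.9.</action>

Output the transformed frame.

<frame>
[38;2;27;40;44m[48;2;24;37;41m🬂[38;2;27;40;44m[48;2;24;37;41m🬂[38;2;27;40;44m[48;2;24;37;41m🬂[38;2;27;40;44m[48;2;24;37;41m🬂[38;2;27;40;44m[48;2;24;37;41m🬂[38;2;27;40;44m[48;2;24;37;41m🬂[38;2;27;40;44m[48;2;24;37;41m🬂[38;2;27;40;44m[48;2;24;37;41m🬂[38;2;27;40;44m[48;2;24;37;41m🬂[38;2;27;40;44m[48;2;24;37;41m🬂[38;2;27;40;44m[48;2;24;37;41m🬂[38;2;27;40;44m[48;2;24;37;41m🬂[0m
[38;2;22;33;37m[48;2;21;30;34m🬎[38;2;22;33;37m[48;2;21;30;34m🬎[38;2;22;33;37m[48;2;21;30;34m🬎[38;2;22;33;37m[48;2;21;30;34m🬎[38;2;22;33;37m[48;2;21;30;34m🬎[38;2;22;33;37m[48;2;21;30;34m🬎[38;2;22;33;37m[48;2;21;30;34m🬎[38;2;22;33;37m[48;2;21;30;34m🬎[38;2;22;33;37m[48;2;21;30;34m🬎[38;2;22;33;37m[48;2;21;30;34m🬎[38;2;22;33;37m[48;2;21;30;34m🬎[38;2;22;33;37m[48;2;21;30;34m🬎[0m
[38;2;19;27;31m[48;2;18;24;28m🬎[38;2;19;27;31m[48;2;18;24;28m🬎[38;2;19;27;31m[48;2;18;24;28m🬎[38;2;19;27;31m[48;2;18;24;28m🬎[38;2;19;27;31m[48;2;82;82;104m🬆[38;2;86;86;107m[48;2;18;24;28m🬋[38;2;76;76;95m[48;2;19;26;30m🬋[38;2;77;77;97m[48;2;19;24;28m🬩[38;2;89;89;112m[48;2;19;26;30m🬏[38;2;19;27;31m[48;2;18;24;28m🬎[38;2;19;27;31m[48;2;18;24;28m🬎[38;2;19;27;31m[48;2;18;24;28m🬎[0m
[38;2;15;22;26m[48;2;14;19;23m🬎[38;2;15;22;26m[48;2;14;19;23m🬎[38;2;15;22;26m[48;2;14;19;23m🬎[38;2;65;65;81m[48;2;14;20;24m🬉[38;2;15;22;26m[48;2;87;87;109m🬉[38;2;15;22;26m[48;2;87;87;109m🬎[38;2;15;22;26m[48;2;77;77;97m🬎[38;2;15;22;26m[48;2;94;94;118m🬎[38;2;81;81;102m[48;2;14;19;23m🬝[38;2;15;22;26m[48;2;14;19;23m🬎[38;2;15;22;26m[48;2;14;19;23m🬎[38;2;15;22;26m[48;2;14;19;23m🬎[0m
[38;2;12;16;20m[48;2;11;13;17m🬎[38;2;12;16;20m[48;2;11;13;17m🬎[38;2;12;16;20m[48;2;11;13;17m🬎[38;2;12;16;20m[48;2;11;13;17m🬎[38;2;62;62;78m[48;2;11;14;18m🬁[38;2;85;85;106m[48;2;13;15;19m🬂[38;2;100;100;123m[48;2;19;20;25m🬂[38;2;75;75;95m[48;2;11;14;18m🬂[38;2;12;16;20m[48;2;11;13;17m🬎[38;2;12;16;20m[48;2;11;13;17m🬎[38;2;12;16;20m[48;2;11;13;17m🬎[38;2;12;16;20m[48;2;11;13;17m🬎[0m
[38;2;10;11;15m[48;2;8;8;12m🬂[38;2;10;11;15m[48;2;8;8;12m🬂[38;2;10;11;15m[48;2;8;8;12m🬂[38;2;10;11;15m[48;2;8;8;12m🬂[38;2;10;11;15m[48;2;8;8;12m🬂[38;2;10;11;15m[48;2;8;8;12m🬂[38;2;10;11;15m[48;2;8;8;12m🬂[38;2;10;11;15m[48;2;8;8;12m🬂[38;2;10;11;15m[48;2;8;8;12m🬂[38;2;10;11;15m[48;2;8;8;12m🬂[38;2;10;11;15m[48;2;8;8;12m🬂[38;2;10;11;15m[48;2;8;8;12m🬂[0m
</frame>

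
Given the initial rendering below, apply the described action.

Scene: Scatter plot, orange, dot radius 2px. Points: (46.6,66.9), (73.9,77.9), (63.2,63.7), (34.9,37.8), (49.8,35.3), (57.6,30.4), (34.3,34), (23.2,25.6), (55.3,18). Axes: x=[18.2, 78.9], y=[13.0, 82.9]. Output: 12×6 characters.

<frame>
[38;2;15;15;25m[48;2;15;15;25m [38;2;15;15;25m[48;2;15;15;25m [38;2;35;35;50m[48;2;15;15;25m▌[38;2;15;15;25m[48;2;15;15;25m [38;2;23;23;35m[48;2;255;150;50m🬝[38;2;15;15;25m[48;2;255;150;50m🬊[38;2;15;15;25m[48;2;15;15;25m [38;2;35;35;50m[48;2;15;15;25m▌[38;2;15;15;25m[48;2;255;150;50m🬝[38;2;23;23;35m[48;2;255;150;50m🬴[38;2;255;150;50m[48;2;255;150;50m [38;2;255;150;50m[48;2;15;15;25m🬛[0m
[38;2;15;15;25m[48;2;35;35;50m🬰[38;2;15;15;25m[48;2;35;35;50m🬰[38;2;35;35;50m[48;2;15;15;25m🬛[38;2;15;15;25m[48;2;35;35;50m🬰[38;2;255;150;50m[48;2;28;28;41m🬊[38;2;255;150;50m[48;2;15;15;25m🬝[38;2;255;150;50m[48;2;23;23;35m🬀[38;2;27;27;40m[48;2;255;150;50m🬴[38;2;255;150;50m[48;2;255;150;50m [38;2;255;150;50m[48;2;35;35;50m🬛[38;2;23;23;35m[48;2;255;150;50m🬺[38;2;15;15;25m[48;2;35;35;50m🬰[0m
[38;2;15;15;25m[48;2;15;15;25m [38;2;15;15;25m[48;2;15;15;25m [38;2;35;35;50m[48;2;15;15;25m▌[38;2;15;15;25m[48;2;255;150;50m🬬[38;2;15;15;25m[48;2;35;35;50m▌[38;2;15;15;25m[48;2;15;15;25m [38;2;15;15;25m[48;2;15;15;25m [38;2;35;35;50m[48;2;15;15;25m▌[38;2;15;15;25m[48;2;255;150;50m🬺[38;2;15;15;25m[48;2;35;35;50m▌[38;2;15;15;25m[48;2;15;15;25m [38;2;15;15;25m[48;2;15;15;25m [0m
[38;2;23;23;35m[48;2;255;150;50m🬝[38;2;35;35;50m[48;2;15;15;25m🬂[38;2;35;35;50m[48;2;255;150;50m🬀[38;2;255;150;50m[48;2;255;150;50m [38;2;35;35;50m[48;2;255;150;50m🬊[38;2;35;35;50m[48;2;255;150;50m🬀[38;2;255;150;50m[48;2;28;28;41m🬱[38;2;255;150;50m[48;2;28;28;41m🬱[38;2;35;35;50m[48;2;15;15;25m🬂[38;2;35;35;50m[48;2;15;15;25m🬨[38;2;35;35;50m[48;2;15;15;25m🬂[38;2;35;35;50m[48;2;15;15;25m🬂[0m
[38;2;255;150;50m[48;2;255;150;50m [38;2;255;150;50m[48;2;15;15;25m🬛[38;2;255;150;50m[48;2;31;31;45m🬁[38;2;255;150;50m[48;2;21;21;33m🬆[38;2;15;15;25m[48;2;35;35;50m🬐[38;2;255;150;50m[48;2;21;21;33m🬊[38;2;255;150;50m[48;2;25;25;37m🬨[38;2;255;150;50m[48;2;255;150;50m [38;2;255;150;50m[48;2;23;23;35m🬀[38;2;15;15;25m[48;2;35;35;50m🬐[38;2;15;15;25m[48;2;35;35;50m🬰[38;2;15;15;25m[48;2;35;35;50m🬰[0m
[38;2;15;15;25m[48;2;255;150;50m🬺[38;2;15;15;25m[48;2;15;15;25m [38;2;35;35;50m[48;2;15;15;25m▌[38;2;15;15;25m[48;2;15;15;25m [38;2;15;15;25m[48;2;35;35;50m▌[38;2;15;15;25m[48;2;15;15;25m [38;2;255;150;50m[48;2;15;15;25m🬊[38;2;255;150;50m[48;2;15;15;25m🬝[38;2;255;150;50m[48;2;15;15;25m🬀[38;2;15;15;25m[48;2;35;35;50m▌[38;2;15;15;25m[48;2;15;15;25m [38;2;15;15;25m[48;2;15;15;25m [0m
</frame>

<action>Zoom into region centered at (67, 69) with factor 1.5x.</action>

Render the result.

<frame>
[38;2;15;15;25m[48;2;15;15;25m [38;2;15;15;25m[48;2;15;15;25m [38;2;35;35;50m[48;2;15;15;25m▌[38;2;15;15;25m[48;2;15;15;25m [38;2;15;15;25m[48;2;35;35;50m▌[38;2;15;15;25m[48;2;15;15;25m [38;2;15;15;25m[48;2;15;15;25m [38;2;35;35;50m[48;2;15;15;25m▌[38;2;15;15;25m[48;2;15;15;25m [38;2;15;15;25m[48;2;35;35;50m▌[38;2;15;15;25m[48;2;15;15;25m [38;2;15;15;25m[48;2;15;15;25m [0m
[38;2;15;15;25m[48;2;35;35;50m🬰[38;2;15;15;25m[48;2;35;35;50m🬰[38;2;35;35;50m[48;2;15;15;25m🬛[38;2;15;15;25m[48;2;35;35;50m🬰[38;2;15;15;25m[48;2;35;35;50m🬐[38;2;15;15;25m[48;2;35;35;50m🬰[38;2;23;23;35m[48;2;255;150;50m🬝[38;2;35;35;50m[48;2;255;150;50m🬀[38;2;21;21;33m[48;2;255;150;50m🬊[38;2;15;15;25m[48;2;35;35;50m🬐[38;2;15;15;25m[48;2;35;35;50m🬰[38;2;15;15;25m[48;2;35;35;50m🬰[0m
[38;2;15;15;25m[48;2;255;150;50m🬊[38;2;15;15;25m[48;2;15;15;25m [38;2;35;35;50m[48;2;15;15;25m▌[38;2;15;15;25m[48;2;15;15;25m [38;2;23;23;35m[48;2;255;150;50m🬝[38;2;15;15;25m[48;2;15;15;25m [38;2;15;15;25m[48;2;15;15;25m [38;2;255;150;50m[48;2;28;28;41m🬊[38;2;255;150;50m[48;2;15;15;25m🬀[38;2;15;15;25m[48;2;35;35;50m▌[38;2;15;15;25m[48;2;15;15;25m [38;2;15;15;25m[48;2;15;15;25m [0m
[38;2;255;150;50m[48;2;15;15;25m🬝[38;2;255;150;50m[48;2;19;19;30m🬀[38;2;35;35;50m[48;2;15;15;25m🬕[38;2;23;23;35m[48;2;255;150;50m🬴[38;2;255;150;50m[48;2;255;150;50m [38;2;255;150;50m[48;2;25;25;37m🬛[38;2;35;35;50m[48;2;15;15;25m🬂[38;2;35;35;50m[48;2;15;15;25m🬕[38;2;35;35;50m[48;2;15;15;25m🬂[38;2;35;35;50m[48;2;15;15;25m🬨[38;2;35;35;50m[48;2;15;15;25m🬂[38;2;35;35;50m[48;2;15;15;25m🬂[0m
[38;2;15;15;25m[48;2;35;35;50m🬰[38;2;15;15;25m[48;2;35;35;50m🬰[38;2;35;35;50m[48;2;15;15;25m🬛[38;2;15;15;25m[48;2;35;35;50m🬰[38;2;27;27;40m[48;2;255;150;50m🬺[38;2;15;15;25m[48;2;35;35;50m🬰[38;2;15;15;25m[48;2;35;35;50m🬰[38;2;35;35;50m[48;2;15;15;25m🬛[38;2;15;15;25m[48;2;35;35;50m🬰[38;2;15;15;25m[48;2;35;35;50m🬐[38;2;15;15;25m[48;2;35;35;50m🬰[38;2;15;15;25m[48;2;35;35;50m🬰[0m
[38;2;15;15;25m[48;2;15;15;25m [38;2;15;15;25m[48;2;15;15;25m [38;2;35;35;50m[48;2;15;15;25m▌[38;2;15;15;25m[48;2;15;15;25m [38;2;15;15;25m[48;2;35;35;50m▌[38;2;15;15;25m[48;2;15;15;25m [38;2;15;15;25m[48;2;15;15;25m [38;2;35;35;50m[48;2;15;15;25m▌[38;2;15;15;25m[48;2;15;15;25m [38;2;15;15;25m[48;2;35;35;50m▌[38;2;15;15;25m[48;2;15;15;25m [38;2;15;15;25m[48;2;15;15;25m [0m
</frame>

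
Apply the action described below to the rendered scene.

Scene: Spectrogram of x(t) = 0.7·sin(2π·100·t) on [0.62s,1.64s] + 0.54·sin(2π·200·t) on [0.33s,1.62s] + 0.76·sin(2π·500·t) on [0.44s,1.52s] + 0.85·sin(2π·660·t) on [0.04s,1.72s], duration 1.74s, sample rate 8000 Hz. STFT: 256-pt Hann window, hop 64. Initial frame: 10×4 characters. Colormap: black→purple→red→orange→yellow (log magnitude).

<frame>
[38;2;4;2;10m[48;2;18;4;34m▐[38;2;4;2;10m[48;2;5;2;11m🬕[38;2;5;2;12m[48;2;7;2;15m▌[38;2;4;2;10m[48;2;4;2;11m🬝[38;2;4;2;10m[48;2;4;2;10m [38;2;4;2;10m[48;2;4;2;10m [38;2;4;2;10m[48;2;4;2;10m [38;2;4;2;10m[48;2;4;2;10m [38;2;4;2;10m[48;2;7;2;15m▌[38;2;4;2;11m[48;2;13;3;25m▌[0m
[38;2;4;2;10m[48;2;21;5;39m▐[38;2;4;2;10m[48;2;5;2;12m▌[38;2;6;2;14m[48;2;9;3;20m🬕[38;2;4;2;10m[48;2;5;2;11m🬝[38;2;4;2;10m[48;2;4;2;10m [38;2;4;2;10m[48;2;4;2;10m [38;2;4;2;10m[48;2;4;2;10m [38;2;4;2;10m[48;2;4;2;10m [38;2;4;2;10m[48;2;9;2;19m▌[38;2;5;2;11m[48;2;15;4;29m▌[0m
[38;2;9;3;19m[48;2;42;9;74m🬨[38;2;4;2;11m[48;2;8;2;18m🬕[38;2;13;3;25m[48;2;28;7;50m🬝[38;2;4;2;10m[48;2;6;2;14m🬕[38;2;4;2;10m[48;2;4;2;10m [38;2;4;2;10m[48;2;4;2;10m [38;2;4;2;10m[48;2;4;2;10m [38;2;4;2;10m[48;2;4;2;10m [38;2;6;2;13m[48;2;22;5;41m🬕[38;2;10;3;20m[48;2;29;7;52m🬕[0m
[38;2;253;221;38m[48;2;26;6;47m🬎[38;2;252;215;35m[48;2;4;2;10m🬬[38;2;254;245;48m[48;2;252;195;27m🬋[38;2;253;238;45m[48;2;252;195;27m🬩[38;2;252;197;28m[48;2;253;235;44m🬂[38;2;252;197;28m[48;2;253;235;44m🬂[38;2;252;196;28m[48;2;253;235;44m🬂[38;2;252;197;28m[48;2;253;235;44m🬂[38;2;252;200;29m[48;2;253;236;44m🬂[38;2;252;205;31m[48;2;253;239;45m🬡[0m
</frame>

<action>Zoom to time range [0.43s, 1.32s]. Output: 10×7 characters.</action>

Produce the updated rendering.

<frame>
[38;2;6;2;14m[48;2;4;2;10m▌[38;2;4;2;10m[48;2;4;2;10m [38;2;4;2;11m[48;2;4;2;10m▌[38;2;4;2;10m[48;2;4;2;10m [38;2;4;2;10m[48;2;4;2;10m [38;2;4;2;10m[48;2;4;2;10m [38;2;4;2;10m[48;2;4;2;10m [38;2;4;2;10m[48;2;4;2;10m [38;2;4;2;10m[48;2;4;2;10m [38;2;4;2;10m[48;2;4;2;10m [0m
[38;2;4;2;10m[48;2;6;2;14m▐[38;2;4;2;10m[48;2;4;2;10m [38;2;4;2;11m[48;2;4;2;10m▌[38;2;4;2;10m[48;2;4;2;10m [38;2;4;2;10m[48;2;4;2;10m [38;2;4;2;10m[48;2;4;2;10m [38;2;4;2;10m[48;2;4;2;10m [38;2;4;2;10m[48;2;4;2;10m [38;2;4;2;10m[48;2;4;2;10m [38;2;4;2;10m[48;2;4;2;10m [0m
[38;2;4;2;10m[48;2;7;2;15m▐[38;2;4;2;10m[48;2;4;2;10m [38;2;4;2;10m[48;2;5;2;11m🬬[38;2;4;2;10m[48;2;4;2;10m [38;2;4;2;10m[48;2;4;2;10m [38;2;4;2;10m[48;2;4;2;10m [38;2;4;2;10m[48;2;4;2;10m [38;2;4;2;10m[48;2;4;2;10m [38;2;4;2;10m[48;2;4;2;10m [38;2;4;2;10m[48;2;4;2;10m [0m
[38;2;4;2;10m[48;2;9;2;18m▐[38;2;4;2;10m[48;2;4;2;10m [38;2;4;2;10m[48;2;5;2;11m▐[38;2;4;2;10m[48;2;4;2;10m [38;2;4;2;10m[48;2;4;2;10m [38;2;4;2;10m[48;2;4;2;10m [38;2;4;2;10m[48;2;4;2;10m [38;2;4;2;10m[48;2;4;2;10m [38;2;4;2;10m[48;2;4;2;10m [38;2;4;2;10m[48;2;4;2;10m [0m
[38;2;4;2;10m[48;2;14;3;27m▐[38;2;4;2;10m[48;2;4;2;10m [38;2;4;2;10m[48;2;6;2;14m▐[38;2;4;2;10m[48;2;4;2;10m [38;2;4;2;10m[48;2;4;2;10m [38;2;4;2;10m[48;2;4;2;10m [38;2;4;2;10m[48;2;4;2;10m [38;2;4;2;10m[48;2;4;2;10m [38;2;4;2;10m[48;2;4;2;10m [38;2;4;2;10m[48;2;4;2;10m [0m
[38;2;19;5;35m[48;2;254;249;49m🬎[38;2;7;2;15m[48;2;254;249;49m🬎[38;2;8;2;18m[48;2;254;249;49m🬎[38;2;7;2;15m[48;2;254;249;49m🬎[38;2;7;2;15m[48;2;254;249;49m🬎[38;2;7;2;15m[48;2;254;249;49m🬎[38;2;6;2;14m[48;2;254;249;49m🬎[38;2;7;2;15m[48;2;254;249;49m🬎[38;2;7;2;15m[48;2;254;249;49m🬎[38;2;6;2;14m[48;2;254;249;49m🬎[0m
[38;2;254;240;45m[48;2;251;191;25m🬂[38;2;254;240;45m[48;2;251;191;25m🬂[38;2;253;234;43m[48;2;251;185;23m🬰[38;2;253;235;43m[48;2;251;185;23m🬰[38;2;253;235;43m[48;2;251;185;23m🬰[38;2;253;235;43m[48;2;251;185;23m🬰[38;2;253;235;43m[48;2;251;185;23m🬰[38;2;253;235;43m[48;2;251;185;23m🬰[38;2;253;235;43m[48;2;251;185;23m🬰[38;2;253;235;43m[48;2;251;185;23m🬰[0m
</frame>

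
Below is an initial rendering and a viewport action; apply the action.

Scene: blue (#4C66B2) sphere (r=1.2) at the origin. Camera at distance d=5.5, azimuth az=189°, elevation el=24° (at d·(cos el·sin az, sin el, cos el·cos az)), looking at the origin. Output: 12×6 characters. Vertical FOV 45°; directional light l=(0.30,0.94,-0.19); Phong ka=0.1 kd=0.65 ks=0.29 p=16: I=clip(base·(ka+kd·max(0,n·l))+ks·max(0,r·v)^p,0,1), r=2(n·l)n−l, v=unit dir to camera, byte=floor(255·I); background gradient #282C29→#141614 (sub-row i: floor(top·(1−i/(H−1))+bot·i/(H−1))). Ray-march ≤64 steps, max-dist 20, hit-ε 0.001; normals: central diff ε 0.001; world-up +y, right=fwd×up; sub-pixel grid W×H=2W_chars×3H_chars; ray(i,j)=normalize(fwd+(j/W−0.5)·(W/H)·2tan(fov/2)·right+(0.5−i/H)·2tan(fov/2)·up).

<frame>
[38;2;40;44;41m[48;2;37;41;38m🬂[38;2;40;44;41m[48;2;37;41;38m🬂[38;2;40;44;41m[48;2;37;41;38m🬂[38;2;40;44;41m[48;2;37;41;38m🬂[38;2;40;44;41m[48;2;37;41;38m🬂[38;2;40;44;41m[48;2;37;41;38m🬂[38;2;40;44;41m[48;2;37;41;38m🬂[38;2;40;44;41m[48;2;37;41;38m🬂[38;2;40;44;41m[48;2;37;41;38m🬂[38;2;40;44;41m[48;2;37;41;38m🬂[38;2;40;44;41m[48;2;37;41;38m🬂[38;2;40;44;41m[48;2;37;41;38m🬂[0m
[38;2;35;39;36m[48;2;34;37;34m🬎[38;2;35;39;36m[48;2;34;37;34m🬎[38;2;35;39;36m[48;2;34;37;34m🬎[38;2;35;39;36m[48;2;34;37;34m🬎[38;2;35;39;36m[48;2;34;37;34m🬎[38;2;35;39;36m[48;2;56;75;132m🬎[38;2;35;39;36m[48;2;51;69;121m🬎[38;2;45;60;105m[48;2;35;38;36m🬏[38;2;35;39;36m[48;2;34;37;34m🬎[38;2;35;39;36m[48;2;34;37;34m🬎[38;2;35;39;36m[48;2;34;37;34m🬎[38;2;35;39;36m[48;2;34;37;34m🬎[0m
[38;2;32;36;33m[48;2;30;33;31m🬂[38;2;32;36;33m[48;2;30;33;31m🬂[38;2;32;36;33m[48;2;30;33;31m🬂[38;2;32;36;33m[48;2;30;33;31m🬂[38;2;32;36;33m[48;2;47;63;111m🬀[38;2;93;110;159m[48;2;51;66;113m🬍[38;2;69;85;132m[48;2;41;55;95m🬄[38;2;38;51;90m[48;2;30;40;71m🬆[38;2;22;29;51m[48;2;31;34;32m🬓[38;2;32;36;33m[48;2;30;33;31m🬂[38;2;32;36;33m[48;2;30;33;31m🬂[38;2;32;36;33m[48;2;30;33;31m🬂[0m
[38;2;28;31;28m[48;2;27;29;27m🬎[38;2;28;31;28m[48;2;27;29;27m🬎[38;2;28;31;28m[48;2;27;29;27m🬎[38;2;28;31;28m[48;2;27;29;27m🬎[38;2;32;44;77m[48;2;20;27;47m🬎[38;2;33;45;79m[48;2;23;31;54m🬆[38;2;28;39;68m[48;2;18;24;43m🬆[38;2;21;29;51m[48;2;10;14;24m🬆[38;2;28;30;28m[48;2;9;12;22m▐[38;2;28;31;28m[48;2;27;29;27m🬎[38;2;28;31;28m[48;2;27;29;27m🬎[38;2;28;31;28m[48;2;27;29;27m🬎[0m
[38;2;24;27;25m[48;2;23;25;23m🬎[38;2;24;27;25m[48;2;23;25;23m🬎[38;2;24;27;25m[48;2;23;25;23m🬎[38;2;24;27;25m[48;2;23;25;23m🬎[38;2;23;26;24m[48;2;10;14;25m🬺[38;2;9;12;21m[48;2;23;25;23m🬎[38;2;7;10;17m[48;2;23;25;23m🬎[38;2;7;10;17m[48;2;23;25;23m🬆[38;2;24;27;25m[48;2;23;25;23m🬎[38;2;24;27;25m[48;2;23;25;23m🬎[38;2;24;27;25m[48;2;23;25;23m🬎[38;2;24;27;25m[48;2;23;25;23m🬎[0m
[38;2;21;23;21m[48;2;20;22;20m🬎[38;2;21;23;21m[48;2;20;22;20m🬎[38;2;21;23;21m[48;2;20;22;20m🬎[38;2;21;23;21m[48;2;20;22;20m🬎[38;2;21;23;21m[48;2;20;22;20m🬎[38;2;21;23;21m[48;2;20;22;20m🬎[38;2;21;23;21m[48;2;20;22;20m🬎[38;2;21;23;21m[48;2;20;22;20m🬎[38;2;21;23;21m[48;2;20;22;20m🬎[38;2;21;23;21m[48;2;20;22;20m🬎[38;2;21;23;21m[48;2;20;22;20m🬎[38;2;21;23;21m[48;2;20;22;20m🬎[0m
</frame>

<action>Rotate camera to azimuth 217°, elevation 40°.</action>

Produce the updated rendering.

<frame>
[38;2;40;44;41m[48;2;37;41;38m🬂[38;2;40;44;41m[48;2;37;41;38m🬂[38;2;40;44;41m[48;2;37;41;38m🬂[38;2;40;44;41m[48;2;37;41;38m🬂[38;2;40;44;41m[48;2;37;41;38m🬂[38;2;40;44;41m[48;2;37;41;38m🬂[38;2;40;44;41m[48;2;37;41;38m🬂[38;2;40;44;41m[48;2;37;41;38m🬂[38;2;40;44;41m[48;2;37;41;38m🬂[38;2;40;44;41m[48;2;37;41;38m🬂[38;2;40;44;41m[48;2;37;41;38m🬂[38;2;40;44;41m[48;2;37;41;38m🬂[0m
[38;2;35;39;36m[48;2;34;37;34m🬎[38;2;35;39;36m[48;2;34;37;34m🬎[38;2;35;39;36m[48;2;34;37;34m🬎[38;2;35;39;36m[48;2;34;37;34m🬎[38;2;35;39;36m[48;2;34;37;34m🬎[38;2;35;39;36m[48;2;56;75;132m🬎[38;2;35;39;36m[48;2;51;69;121m🬎[38;2;44;59;103m[48;2;35;38;36m🬏[38;2;35;39;36m[48;2;34;37;34m🬎[38;2;35;39;36m[48;2;34;37;34m🬎[38;2;35;39;36m[48;2;34;37;34m🬎[38;2;35;39;36m[48;2;34;37;34m🬎[0m
[38;2;32;36;33m[48;2;30;33;31m🬂[38;2;32;36;33m[48;2;30;33;31m🬂[38;2;32;36;33m[48;2;30;33;31m🬂[38;2;32;36;33m[48;2;30;33;31m🬂[38;2;32;36;33m[48;2;50;67;116m🬀[38;2;125;142;191m[48;2;66;83;133m🬇[38;2;67;83;132m[48;2;43;58;101m🬄[38;2;39;52;92m[48;2;31;42;75m🬆[38;2;22;29;52m[48;2;31;34;32m🬓[38;2;32;36;33m[48;2;30;33;31m🬂[38;2;32;36;33m[48;2;30;33;31m🬂[38;2;32;36;33m[48;2;30;33;31m🬂[0m
[38;2;28;31;28m[48;2;27;29;27m🬎[38;2;28;31;28m[48;2;27;29;27m🬎[38;2;28;31;28m[48;2;27;29;27m🬎[38;2;28;31;28m[48;2;27;29;27m🬎[38;2;36;49;86m[48;2;24;33;57m🬎[38;2;37;50;88m[48;2;27;37;64m🬆[38;2;32;44;77m[48;2;22;30;52m🬆[38;2;24;32;57m[48;2;12;16;29m🬆[38;2;24;28;29m[48;2;7;10;17m🬨[38;2;28;31;28m[48;2;27;29;27m🬎[38;2;28;31;28m[48;2;27;29;27m🬎[38;2;28;31;28m[48;2;27;29;27m🬎[0m
[38;2;24;27;25m[48;2;23;25;23m🬎[38;2;24;27;25m[48;2;23;25;23m🬎[38;2;24;27;25m[48;2;23;25;23m🬎[38;2;24;27;25m[48;2;23;25;23m🬎[38;2;15;20;36m[48;2;23;26;24m🬁[38;2;19;23;30m[48;2;7;10;17m🬰[38;2;7;11;19m[48;2;19;22;25m🬍[38;2;7;10;17m[48;2;23;25;23m🬆[38;2;24;27;25m[48;2;23;25;23m🬎[38;2;24;27;25m[48;2;23;25;23m🬎[38;2;24;27;25m[48;2;23;25;23m🬎[38;2;24;27;25m[48;2;23;25;23m🬎[0m
[38;2;21;23;21m[48;2;20;22;20m🬎[38;2;21;23;21m[48;2;20;22;20m🬎[38;2;21;23;21m[48;2;20;22;20m🬎[38;2;21;23;21m[48;2;20;22;20m🬎[38;2;21;23;21m[48;2;20;22;20m🬎[38;2;21;23;21m[48;2;20;22;20m🬎[38;2;21;23;21m[48;2;20;22;20m🬎[38;2;21;23;21m[48;2;20;22;20m🬎[38;2;21;23;21m[48;2;20;22;20m🬎[38;2;21;23;21m[48;2;20;22;20m🬎[38;2;21;23;21m[48;2;20;22;20m🬎[38;2;21;23;21m[48;2;20;22;20m🬎[0m
</frame>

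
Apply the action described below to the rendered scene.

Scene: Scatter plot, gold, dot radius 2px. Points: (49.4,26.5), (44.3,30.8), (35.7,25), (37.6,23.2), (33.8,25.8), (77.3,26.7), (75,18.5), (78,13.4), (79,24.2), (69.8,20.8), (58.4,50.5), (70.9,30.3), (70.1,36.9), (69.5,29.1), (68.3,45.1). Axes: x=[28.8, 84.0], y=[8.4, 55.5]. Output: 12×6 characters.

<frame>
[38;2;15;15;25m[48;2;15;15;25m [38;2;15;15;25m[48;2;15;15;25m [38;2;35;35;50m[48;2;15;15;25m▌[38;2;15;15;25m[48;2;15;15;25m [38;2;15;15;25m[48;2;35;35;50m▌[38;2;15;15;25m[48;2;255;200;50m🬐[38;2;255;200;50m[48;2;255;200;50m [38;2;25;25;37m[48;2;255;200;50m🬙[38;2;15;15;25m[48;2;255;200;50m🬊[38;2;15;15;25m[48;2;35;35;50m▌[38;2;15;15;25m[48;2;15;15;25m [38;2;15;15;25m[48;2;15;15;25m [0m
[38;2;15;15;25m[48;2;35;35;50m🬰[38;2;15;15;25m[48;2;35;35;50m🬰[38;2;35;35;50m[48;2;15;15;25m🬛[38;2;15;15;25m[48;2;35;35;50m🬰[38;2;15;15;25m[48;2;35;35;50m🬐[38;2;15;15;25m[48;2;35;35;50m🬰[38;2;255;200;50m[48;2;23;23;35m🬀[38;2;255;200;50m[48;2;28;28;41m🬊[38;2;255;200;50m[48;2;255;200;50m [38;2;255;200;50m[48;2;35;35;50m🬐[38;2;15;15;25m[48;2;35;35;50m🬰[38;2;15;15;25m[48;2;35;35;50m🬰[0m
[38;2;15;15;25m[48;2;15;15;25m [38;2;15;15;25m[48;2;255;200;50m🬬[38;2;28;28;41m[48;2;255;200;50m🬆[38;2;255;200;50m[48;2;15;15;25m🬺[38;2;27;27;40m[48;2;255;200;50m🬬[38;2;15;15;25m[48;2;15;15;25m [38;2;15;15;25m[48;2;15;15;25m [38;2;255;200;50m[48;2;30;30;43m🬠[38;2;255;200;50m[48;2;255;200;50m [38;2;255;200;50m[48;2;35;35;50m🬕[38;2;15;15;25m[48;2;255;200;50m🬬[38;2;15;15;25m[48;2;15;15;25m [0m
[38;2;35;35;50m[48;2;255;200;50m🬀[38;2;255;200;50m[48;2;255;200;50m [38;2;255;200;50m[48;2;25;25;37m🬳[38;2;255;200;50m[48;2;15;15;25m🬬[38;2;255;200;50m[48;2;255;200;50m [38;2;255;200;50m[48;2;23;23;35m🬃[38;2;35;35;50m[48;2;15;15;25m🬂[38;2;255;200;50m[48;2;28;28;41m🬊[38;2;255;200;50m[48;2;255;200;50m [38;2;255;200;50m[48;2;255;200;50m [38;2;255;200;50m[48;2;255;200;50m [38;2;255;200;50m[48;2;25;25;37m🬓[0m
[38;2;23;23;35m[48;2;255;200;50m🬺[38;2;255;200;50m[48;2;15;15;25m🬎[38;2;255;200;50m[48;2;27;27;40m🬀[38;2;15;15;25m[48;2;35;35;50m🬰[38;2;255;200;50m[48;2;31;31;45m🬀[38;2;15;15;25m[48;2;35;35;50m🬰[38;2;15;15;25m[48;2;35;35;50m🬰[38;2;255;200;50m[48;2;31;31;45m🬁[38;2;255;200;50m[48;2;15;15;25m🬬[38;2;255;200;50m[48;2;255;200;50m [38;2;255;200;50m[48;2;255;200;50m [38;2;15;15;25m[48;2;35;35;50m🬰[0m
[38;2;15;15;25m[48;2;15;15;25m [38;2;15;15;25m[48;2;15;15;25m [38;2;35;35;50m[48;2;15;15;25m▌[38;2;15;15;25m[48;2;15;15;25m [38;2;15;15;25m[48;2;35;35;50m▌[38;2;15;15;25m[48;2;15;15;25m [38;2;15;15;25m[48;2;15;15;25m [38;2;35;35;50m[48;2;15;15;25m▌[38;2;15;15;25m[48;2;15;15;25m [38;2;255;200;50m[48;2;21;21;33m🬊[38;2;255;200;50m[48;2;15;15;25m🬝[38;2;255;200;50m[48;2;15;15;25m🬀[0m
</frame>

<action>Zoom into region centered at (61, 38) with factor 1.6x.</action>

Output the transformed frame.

<frame>
[38;2;15;15;25m[48;2;15;15;25m [38;2;15;15;25m[48;2;15;15;25m [38;2;35;35;50m[48;2;15;15;25m▌[38;2;15;15;25m[48;2;255;200;50m🬴[38;2;255;200;50m[48;2;255;200;50m [38;2;255;200;50m[48;2;15;15;25m🬛[38;2;15;15;25m[48;2;15;15;25m [38;2;35;35;50m[48;2;15;15;25m▌[38;2;15;15;25m[48;2;255;200;50m🬬[38;2;15;15;25m[48;2;35;35;50m▌[38;2;15;15;25m[48;2;15;15;25m [38;2;15;15;25m[48;2;15;15;25m [0m
[38;2;15;15;25m[48;2;35;35;50m🬰[38;2;15;15;25m[48;2;35;35;50m🬰[38;2;35;35;50m[48;2;15;15;25m🬛[38;2;15;15;25m[48;2;35;35;50m🬰[38;2;27;27;40m[48;2;255;200;50m🬺[38;2;15;15;25m[48;2;35;35;50m🬰[38;2;15;15;25m[48;2;35;35;50m🬰[38;2;35;35;50m[48;2;255;200;50m🬐[38;2;255;200;50m[48;2;255;200;50m [38;2;27;27;40m[48;2;255;200;50m🬸[38;2;15;15;25m[48;2;35;35;50m🬰[38;2;15;15;25m[48;2;35;35;50m🬰[0m
[38;2;15;15;25m[48;2;15;15;25m [38;2;15;15;25m[48;2;15;15;25m [38;2;35;35;50m[48;2;15;15;25m▌[38;2;15;15;25m[48;2;15;15;25m [38;2;15;15;25m[48;2;35;35;50m▌[38;2;15;15;25m[48;2;15;15;25m [38;2;15;15;25m[48;2;15;15;25m [38;2;35;35;50m[48;2;15;15;25m▌[38;2;255;200;50m[48;2;15;15;25m🬶[38;2;27;27;40m[48;2;255;200;50m🬬[38;2;15;15;25m[48;2;15;15;25m [38;2;15;15;25m[48;2;15;15;25m [0m
[38;2;255;200;50m[48;2;28;28;41m🬱[38;2;35;35;50m[48;2;15;15;25m🬂[38;2;35;35;50m[48;2;15;15;25m🬕[38;2;35;35;50m[48;2;15;15;25m🬂[38;2;35;35;50m[48;2;15;15;25m🬨[38;2;35;35;50m[48;2;15;15;25m🬂[38;2;35;35;50m[48;2;15;15;25m🬂[38;2;255;200;50m[48;2;27;27;40m🬁[38;2;255;200;50m[48;2;15;15;25m🬬[38;2;255;200;50m[48;2;35;35;50m🬴[38;2;35;35;50m[48;2;15;15;25m🬂[38;2;35;35;50m[48;2;15;15;25m🬂[0m
[38;2;255;200;50m[48;2;15;15;25m🬝[38;2;255;200;50m[48;2;25;25;37m🬶[38;2;27;27;40m[48;2;255;200;50m🬬[38;2;15;15;25m[48;2;35;35;50m🬰[38;2;15;15;25m[48;2;35;35;50m🬐[38;2;15;15;25m[48;2;35;35;50m🬰[38;2;15;15;25m[48;2;35;35;50m🬰[38;2;27;27;40m[48;2;255;200;50m🬴[38;2;255;200;50m[48;2;255;200;50m [38;2;255;200;50m[48;2;35;35;50m🬝[38;2;255;200;50m[48;2;25;25;37m🬟[38;2;21;21;33m[48;2;255;200;50m🬊[0m
[38;2;15;15;25m[48;2;255;200;50m🬺[38;2;255;200;50m[48;2;15;15;25m🬬[38;2;255;200;50m[48;2;21;21;33m🬆[38;2;15;15;25m[48;2;15;15;25m [38;2;15;15;25m[48;2;35;35;50m▌[38;2;15;15;25m[48;2;15;15;25m [38;2;15;15;25m[48;2;15;15;25m [38;2;35;35;50m[48;2;15;15;25m▌[38;2;15;15;25m[48;2;255;200;50m🬺[38;2;15;15;25m[48;2;35;35;50m▌[38;2;255;200;50m[48;2;15;15;25m🬊[38;2;255;200;50m[48;2;255;200;50m [0m
</frame>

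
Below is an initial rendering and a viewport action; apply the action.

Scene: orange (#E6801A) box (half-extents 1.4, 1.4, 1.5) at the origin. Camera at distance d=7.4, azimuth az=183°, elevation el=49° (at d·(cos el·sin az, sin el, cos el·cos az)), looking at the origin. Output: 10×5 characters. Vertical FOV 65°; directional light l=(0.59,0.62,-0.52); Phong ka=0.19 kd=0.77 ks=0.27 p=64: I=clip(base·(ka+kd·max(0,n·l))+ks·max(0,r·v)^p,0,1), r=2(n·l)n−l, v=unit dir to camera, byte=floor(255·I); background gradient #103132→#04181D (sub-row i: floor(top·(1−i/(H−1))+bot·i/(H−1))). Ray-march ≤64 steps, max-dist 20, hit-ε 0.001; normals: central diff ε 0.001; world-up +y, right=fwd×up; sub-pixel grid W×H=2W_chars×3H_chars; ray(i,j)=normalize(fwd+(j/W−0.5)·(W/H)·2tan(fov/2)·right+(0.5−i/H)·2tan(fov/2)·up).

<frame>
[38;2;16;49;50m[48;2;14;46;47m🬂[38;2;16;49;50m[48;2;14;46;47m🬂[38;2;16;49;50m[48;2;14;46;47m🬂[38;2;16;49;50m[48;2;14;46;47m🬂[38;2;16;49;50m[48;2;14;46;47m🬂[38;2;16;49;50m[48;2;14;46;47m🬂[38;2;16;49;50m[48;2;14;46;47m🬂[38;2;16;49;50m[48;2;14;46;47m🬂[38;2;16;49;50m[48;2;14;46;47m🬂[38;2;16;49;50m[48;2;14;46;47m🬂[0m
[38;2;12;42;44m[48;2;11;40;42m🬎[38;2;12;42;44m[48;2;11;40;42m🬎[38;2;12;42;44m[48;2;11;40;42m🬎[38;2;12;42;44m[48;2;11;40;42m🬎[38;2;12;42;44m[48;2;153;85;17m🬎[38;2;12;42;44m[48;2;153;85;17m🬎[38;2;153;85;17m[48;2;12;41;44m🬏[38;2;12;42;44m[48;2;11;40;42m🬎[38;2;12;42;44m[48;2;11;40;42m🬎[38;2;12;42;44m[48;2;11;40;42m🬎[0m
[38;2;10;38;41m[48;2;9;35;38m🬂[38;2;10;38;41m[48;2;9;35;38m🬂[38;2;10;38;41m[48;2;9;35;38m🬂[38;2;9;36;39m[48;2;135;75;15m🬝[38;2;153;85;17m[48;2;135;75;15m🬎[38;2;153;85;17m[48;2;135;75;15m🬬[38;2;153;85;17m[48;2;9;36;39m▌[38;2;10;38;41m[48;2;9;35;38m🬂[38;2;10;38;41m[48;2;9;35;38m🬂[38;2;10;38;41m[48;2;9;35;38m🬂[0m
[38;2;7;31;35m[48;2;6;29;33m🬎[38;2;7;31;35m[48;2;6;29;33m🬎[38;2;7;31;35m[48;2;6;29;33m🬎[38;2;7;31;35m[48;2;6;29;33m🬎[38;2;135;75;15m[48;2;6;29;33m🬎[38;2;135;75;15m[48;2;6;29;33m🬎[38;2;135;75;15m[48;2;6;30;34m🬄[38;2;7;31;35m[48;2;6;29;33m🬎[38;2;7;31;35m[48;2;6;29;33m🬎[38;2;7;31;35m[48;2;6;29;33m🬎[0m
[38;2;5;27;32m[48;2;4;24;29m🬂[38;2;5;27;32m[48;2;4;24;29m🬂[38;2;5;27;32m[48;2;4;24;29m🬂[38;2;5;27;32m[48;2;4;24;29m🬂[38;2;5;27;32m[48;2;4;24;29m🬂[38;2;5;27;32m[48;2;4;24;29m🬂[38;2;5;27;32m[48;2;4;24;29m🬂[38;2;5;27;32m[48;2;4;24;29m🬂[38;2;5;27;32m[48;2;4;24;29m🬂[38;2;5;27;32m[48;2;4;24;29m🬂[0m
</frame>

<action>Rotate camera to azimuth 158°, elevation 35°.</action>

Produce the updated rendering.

<frame>
[38;2;16;49;50m[48;2;14;46;47m🬂[38;2;16;49;50m[48;2;14;46;47m🬂[38;2;16;49;50m[48;2;14;46;47m🬂[38;2;16;49;50m[48;2;14;46;47m🬂[38;2;16;49;50m[48;2;14;46;47m🬂[38;2;16;49;50m[48;2;14;46;47m🬂[38;2;16;49;50m[48;2;14;46;47m🬂[38;2;16;49;50m[48;2;14;46;47m🬂[38;2;16;49;50m[48;2;14;46;47m🬂[38;2;16;49;50m[48;2;14;46;47m🬂[0m
[38;2;12;42;44m[48;2;11;40;42m🬎[38;2;12;42;44m[48;2;11;40;42m🬎[38;2;12;42;44m[48;2;11;40;42m🬎[38;2;12;42;44m[48;2;11;40;42m🬎[38;2;12;42;44m[48;2;153;85;17m🬎[38;2;12;42;44m[48;2;153;85;17m🬎[38;2;153;85;17m[48;2;12;41;44m🬏[38;2;12;42;44m[48;2;11;40;42m🬎[38;2;12;42;44m[48;2;11;40;42m🬎[38;2;12;42;44m[48;2;11;40;42m🬎[0m
[38;2;10;38;41m[48;2;9;35;38m🬂[38;2;10;38;41m[48;2;9;35;38m🬂[38;2;10;38;41m[48;2;9;35;38m🬂[38;2;10;38;41m[48;2;9;35;38m🬂[38;2;151;83;16m[48;2;135;75;15m🬝[38;2;153;85;17m[48;2;135;75;15m🬆[38;2;153;85;17m[48;2;135;75;15m🬂[38;2;10;38;41m[48;2;9;35;38m🬂[38;2;10;38;41m[48;2;9;35;38m🬂[38;2;10;38;41m[48;2;9;35;38m🬂[0m
[38;2;7;31;35m[48;2;6;29;33m🬎[38;2;7;31;35m[48;2;6;29;33m🬎[38;2;7;31;35m[48;2;6;29;33m🬎[38;2;7;31;35m[48;2;6;29;33m🬎[38;2;138;76;15m[48;2;6;30;34m🬨[38;2;135;75;15m[48;2;6;29;33m🬝[38;2;135;75;15m[48;2;6;29;33m🬆[38;2;7;31;35m[48;2;6;29;33m🬎[38;2;7;31;35m[48;2;6;29;33m🬎[38;2;7;31;35m[48;2;6;29;33m🬎[0m
[38;2;5;27;32m[48;2;4;24;29m🬂[38;2;5;27;32m[48;2;4;24;29m🬂[38;2;5;27;32m[48;2;4;24;29m🬂[38;2;5;27;32m[48;2;4;24;29m🬂[38;2;5;27;32m[48;2;4;24;29m🬂[38;2;5;27;32m[48;2;4;24;29m🬂[38;2;5;27;32m[48;2;4;24;29m🬂[38;2;5;27;32m[48;2;4;24;29m🬂[38;2;5;27;32m[48;2;4;24;29m🬂[38;2;5;27;32m[48;2;4;24;29m🬂[0m
</frame>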